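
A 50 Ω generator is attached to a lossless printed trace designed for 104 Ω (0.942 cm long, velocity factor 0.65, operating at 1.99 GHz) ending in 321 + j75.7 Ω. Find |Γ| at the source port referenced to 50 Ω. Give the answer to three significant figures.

|Γ| ≈ 0.697

λ = v/f = 0.65·c / 1.99 GHz = 0.098 m
βl = 2π·l/λ = 2π × 0.0961 = 34.6°
tan(βl) = 0.69
Z_in = Z_0·(Z_L + jZ_0·tanβl)/(Z_0 + jZ_L·tanβl) = 99 − j128 Ω
Γ_s = (Z_in − Z_s)/(Z_in + Z_s) = (49 − j128)/(149 − j128), |Γ_s| = 0.697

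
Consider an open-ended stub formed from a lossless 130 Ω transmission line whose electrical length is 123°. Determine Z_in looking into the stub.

tan(βl) = -1.54
For an open-ended stub, Z_in = −jZ_0·cot(βl) = −jZ_0/tan(βl)

Z_in ≈ +j84.4 Ω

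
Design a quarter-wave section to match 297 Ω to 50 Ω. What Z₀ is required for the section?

Z_qwt ≈ 122 Ω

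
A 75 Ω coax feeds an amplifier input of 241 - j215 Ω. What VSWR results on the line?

VSWR ≈ 5.91

Γ = (Z_L − Z_0)/(Z_L + Z_0) = (166 − j215)/(316 − j215)
|Γ| = 272/382 = 0.711
VSWR = (1 + |Γ|)/(1 − |Γ|) = 1.71/0.289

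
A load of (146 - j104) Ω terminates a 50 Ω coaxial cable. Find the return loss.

RL ≈ 3.91 dB

Γ = (96 − j104)/(196 − j104), |Γ| = 0.638
RL = −20·log₁₀|Γ| = −20·log₁₀(0.638)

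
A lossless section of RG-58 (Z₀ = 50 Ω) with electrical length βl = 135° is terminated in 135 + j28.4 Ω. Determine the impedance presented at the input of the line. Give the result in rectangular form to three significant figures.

tan(βl) = tan(135°) = -1
Z_in = Z_0·(Z_L + jZ_0·tanβl)/(Z_0 + jZ_L·tanβl)
     = 50·(135 − j21.6)/(78.4 − j135)

Z_in ≈ 27.7 + j33.9 Ω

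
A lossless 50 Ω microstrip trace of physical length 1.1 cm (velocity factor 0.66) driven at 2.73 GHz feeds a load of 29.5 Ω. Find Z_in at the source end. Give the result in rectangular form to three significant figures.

λ = v/f = 0.66·c / 2.73 GHz = 0.0725 m
βl = 2π·l/λ = 2π × 0.152 = 54.6°
tan(βl) = tan(54.6°) = 1.41
Z_in = Z_0·(Z_L + jZ_0·tanβl)/(Z_0 + jZ_L·tanβl)
     = 50·(29.5 + j70.4)/(50 + j41.5)

Z_in ≈ 52 + j27.2 Ω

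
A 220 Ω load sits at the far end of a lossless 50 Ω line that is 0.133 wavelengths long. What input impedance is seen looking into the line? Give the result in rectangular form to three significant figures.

βl = 2π × 0.133 = 47.9°
tan(βl) = tan(47.9°) = 1.11
Z_in = Z_0·(Z_L + jZ_0·tanβl)/(Z_0 + jZ_L·tanβl)
     = 50·(220 + j55.3)/(50 + j243)

Z_in ≈ 19.8 − j41.1 Ω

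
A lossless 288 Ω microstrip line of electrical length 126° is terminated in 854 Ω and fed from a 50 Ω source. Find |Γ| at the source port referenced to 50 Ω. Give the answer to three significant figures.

|Γ| ≈ 0.762

tan(βl) = -1.38
Z_in = Z_0·(Z_L + jZ_0·tanβl)/(Z_0 + jZ_L·tanβl) = 140 + j175 Ω
Γ_s = (Z_in − Z_s)/(Z_in + Z_s) = (90 + j175)/(190 + j175), |Γ_s| = 0.762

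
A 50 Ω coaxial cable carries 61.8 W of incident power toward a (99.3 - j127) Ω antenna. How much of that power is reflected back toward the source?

|Γ| = |(49.3 − j127)/(149.3 − j127)| = 0.695
|Γ|² = 0.483
P_refl = |Γ|²·P_inc = 29.9 W, P_del = (1 − |Γ|²)·P_inc = 31.9 W

P_reflected ≈ 29.9 W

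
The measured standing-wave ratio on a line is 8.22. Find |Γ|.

|Γ| ≈ 0.783

|Γ| = (S − 1)/(S + 1) = (8.22 − 1)/(8.22 + 1) = 7.22/9.22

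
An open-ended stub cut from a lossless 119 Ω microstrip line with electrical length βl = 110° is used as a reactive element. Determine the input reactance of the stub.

tan(βl) = -2.75
For an open-ended stub, Z_in = −jZ_0·cot(βl) = −jZ_0/tan(βl)

X_in ≈ 43.3 Ω (inductive)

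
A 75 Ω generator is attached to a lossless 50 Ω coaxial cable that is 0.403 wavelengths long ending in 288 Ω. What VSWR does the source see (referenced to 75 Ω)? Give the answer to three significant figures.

βl = 2π × 0.403 = 145°
tan(βl) = -0.698
Z_in = Z_0·(Z_L + jZ_0·tanβl)/(Z_0 + jZ_L·tanβl) = 24.9 + j65.4 Ω
Γ_s = (Z_in − Z_s)/(Z_in + Z_s) = (-50.1 + j65.4)/(99.9 + j65.4), |Γ_s| = 0.69
VSWR = (1 + |Γ_s|)/(1 − |Γ_s|)

VSWR ≈ 5.44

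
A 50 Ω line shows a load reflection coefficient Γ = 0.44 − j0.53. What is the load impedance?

Z_L = Z_0·(1 + Γ)/(1 − Γ) = 50·(1.44 − j0.53)/(0.56 + j0.53)

Z_L ≈ 44.2 − j89.2 Ω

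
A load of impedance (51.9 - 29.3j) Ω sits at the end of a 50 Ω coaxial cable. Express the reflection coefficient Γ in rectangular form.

Γ ≈ 0.0936 − j0.261

Γ = (Z_L − Z_0)/(Z_L + Z_0) = (1.9 − j29.3)/(101.9 − j29.3)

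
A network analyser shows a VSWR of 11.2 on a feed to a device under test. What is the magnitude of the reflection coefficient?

|Γ| ≈ 0.836

|Γ| = (S − 1)/(S + 1) = (11.2 − 1)/(11.2 + 1) = 10.2/12.2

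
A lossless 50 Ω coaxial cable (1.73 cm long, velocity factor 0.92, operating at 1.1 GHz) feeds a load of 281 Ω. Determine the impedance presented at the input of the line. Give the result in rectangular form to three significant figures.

λ = v/f = 0.92·c / 1.1 GHz = 0.251 m
βl = 2π·l/λ = 2π × 0.0689 = 24.8°
tan(βl) = tan(24.8°) = 0.463
Z_in = Z_0·(Z_L + jZ_0·tanβl)/(Z_0 + jZ_L·tanβl)
     = 50·(281 + j23.1)/(50 + j130)

Z_in ≈ 44 − j91.2 Ω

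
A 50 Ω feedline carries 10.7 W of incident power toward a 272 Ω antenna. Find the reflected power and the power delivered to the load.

Γ = (272 − 50)/(272 + 50) = 0.689
|Γ|² = 0.475
P_refl = |Γ|²·P_inc = 5.09 W, P_del = (1 − |Γ|²)·P_inc = 5.61 W

P_reflected ≈ 5.09 W; P_delivered ≈ 5.61 W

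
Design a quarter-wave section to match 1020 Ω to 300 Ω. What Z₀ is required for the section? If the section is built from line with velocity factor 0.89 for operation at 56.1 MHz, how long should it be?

Z_qwt ≈ 553 Ω; length ≈ 1.19 m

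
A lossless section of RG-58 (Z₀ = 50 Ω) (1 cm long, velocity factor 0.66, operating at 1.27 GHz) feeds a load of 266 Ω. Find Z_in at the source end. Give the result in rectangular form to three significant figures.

Z_in ≈ 51.2 − j94.7 Ω

λ = v/f = 0.66·c / 1.27 GHz = 0.156 m
βl = 2π·l/λ = 2π × 0.0641 = 23.1°
tan(βl) = tan(23.1°) = 0.426
Z_in = Z_0·(Z_L + jZ_0·tanβl)/(Z_0 + jZ_L·tanβl)
     = 50·(266 + j21.3)/(50 + j113)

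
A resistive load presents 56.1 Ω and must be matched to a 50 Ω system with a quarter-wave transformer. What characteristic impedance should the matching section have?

Z_qwt = √(Z_0·R_L) = √(50 × 56.1) = √2805

Z_qwt ≈ 53 Ω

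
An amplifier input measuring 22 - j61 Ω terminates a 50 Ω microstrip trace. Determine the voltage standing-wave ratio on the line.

VSWR ≈ 5.93

Γ = (Z_L − Z_0)/(Z_L + Z_0) = (-28 − j61)/(72 − j61)
|Γ| = 67.1/94.4 = 0.711
VSWR = (1 + |Γ|)/(1 − |Γ|) = 1.71/0.289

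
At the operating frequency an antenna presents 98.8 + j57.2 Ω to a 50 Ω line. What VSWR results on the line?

VSWR ≈ 2.79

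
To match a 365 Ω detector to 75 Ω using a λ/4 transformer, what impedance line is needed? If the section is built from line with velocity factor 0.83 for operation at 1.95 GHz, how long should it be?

Z_qwt = √(Z_0·R_L) = √(75 × 365) = √27380
λ = 0.83·c/f = 0.128 m, so l = λ/4 = 0.0319 m

Z_qwt ≈ 165 Ω; length ≈ 3.19 cm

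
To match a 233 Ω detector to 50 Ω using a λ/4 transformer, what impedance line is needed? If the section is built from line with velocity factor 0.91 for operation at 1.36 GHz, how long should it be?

Z_qwt ≈ 108 Ω; length ≈ 5.02 cm

Z_qwt = √(Z_0·R_L) = √(50 × 233) = √11650
λ = 0.91·c/f = 0.201 m, so l = λ/4 = 0.0502 m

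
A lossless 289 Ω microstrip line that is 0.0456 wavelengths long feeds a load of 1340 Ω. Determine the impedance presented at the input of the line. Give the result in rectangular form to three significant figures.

Z_in ≈ 508 − j609 Ω

βl = 2π × 0.0456 = 16.4°
tan(βl) = tan(16.4°) = 0.295
Z_in = Z_0·(Z_L + jZ_0·tanβl)/(Z_0 + jZ_L·tanβl)
     = 289·(1340 + j85.1)/(289 + j395)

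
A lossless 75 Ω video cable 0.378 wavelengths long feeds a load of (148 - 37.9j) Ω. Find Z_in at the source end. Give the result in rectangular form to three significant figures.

Z_in ≈ 73.6 + j58 Ω

βl = 2π × 0.378 = 136°
tan(βl) = tan(136°) = -0.963
Z_in = Z_0·(Z_L + jZ_0·tanβl)/(Z_0 + jZ_L·tanβl)
     = 75·(148 − j110)/(38.5 − j143)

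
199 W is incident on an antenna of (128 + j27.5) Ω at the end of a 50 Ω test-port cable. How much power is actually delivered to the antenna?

P_delivered ≈ 157 W

|Γ| = |(78 + j27.5)/(178 + j27.5)| = 0.459
|Γ|² = 0.211
P_refl = |Γ|²·P_inc = 42 W, P_del = (1 − |Γ|²)·P_inc = 157 W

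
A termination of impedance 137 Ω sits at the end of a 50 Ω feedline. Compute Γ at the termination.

Γ = (Z_L − Z_0)/(Z_L + Z_0) = (137 − 50)/(137 + 50) = 87/187

Γ = 0.465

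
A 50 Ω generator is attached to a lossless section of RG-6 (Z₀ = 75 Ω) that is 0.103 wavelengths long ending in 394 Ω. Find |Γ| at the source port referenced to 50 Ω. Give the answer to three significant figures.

|Γ| ≈ 0.727

βl = 2π × 0.103 = 37.1°
tan(βl) = 0.756
Z_in = Z_0·(Z_L + jZ_0·tanβl)/(Z_0 + jZ_L·tanβl) = 36.9 − j89.9 Ω
Γ_s = (Z_in − Z_s)/(Z_in + Z_s) = (-13.1 − j89.9)/(86.9 − j89.9), |Γ_s| = 0.727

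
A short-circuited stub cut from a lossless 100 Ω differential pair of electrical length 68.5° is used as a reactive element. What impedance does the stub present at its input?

Z_in ≈ +j254 Ω

tan(βl) = 2.54
For a short-circuited stub, Z_in = jZ_0·tan(βl)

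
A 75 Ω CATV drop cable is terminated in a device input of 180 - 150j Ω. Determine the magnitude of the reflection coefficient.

|Γ| ≈ 0.619

Γ = (Z_L − Z_0)/(Z_L + Z_0) = (105 − j150)/(255 − j150)
|Γ| = 183/296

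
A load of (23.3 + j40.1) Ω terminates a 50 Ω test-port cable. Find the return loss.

RL ≈ 4.78 dB

Γ = (-26.7 + j40.1)/(73.3 + j40.1), |Γ| = 0.577
RL = −20·log₁₀|Γ| = −20·log₁₀(0.577)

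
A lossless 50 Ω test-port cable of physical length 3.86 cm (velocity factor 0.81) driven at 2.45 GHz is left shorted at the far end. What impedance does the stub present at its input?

λ = v/f = 0.81·c / 2.45 GHz = 0.0992 m
βl = 2π·l/λ = 2π × 0.389 = 140°
tan(βl) = -0.836
For a shorted stub, Z_in = jZ_0·tan(βl)

Z_in ≈ −j41.8 Ω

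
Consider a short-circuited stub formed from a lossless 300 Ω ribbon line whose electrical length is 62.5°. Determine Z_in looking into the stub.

tan(βl) = 1.92
For a short-circuited stub, Z_in = jZ_0·tan(βl)

Z_in ≈ +j576 Ω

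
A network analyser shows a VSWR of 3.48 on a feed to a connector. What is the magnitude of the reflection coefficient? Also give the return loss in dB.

|Γ| = (S − 1)/(S + 1) = (3.48 − 1)/(3.48 + 1) = 2.48/4.48
RL = −20·log₁₀|Γ| = −20·log₁₀(0.554)

|Γ| ≈ 0.554; return loss ≈ 5.14 dB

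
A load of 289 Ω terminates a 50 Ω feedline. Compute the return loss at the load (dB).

RL ≈ 3.04 dB

Γ = (289 − 50)/(289 + 50) = 0.705
RL = −20·log₁₀|Γ| = −20·log₁₀(0.705)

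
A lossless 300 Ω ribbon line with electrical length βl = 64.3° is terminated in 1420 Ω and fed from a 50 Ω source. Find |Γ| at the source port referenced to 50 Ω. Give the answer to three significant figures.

tan(βl) = 2.08
Z_in = Z_0·(Z_L + jZ_0·tanβl)/(Z_0 + jZ_L·tanβl) = 77.3 − j137 Ω
Γ_s = (Z_in − Z_s)/(Z_in + Z_s) = (27.3 − j137)/(127 − j137), |Γ_s| = 0.746

|Γ| ≈ 0.746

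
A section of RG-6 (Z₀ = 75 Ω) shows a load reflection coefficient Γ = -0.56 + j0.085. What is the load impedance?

Z_L = Z_0·(1 + Γ)/(1 − Γ) = 75·(0.44 + j0.085)/(1.56 − j0.085)

Z_L ≈ 20.9 + j5.22 Ω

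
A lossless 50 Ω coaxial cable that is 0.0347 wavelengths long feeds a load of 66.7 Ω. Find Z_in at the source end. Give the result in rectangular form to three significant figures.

Z_in ≈ 64.4 − j7.94 Ω

βl = 2π × 0.0347 = 12.5°
tan(βl) = tan(12.5°) = 0.222
Z_in = Z_0·(Z_L + jZ_0·tanβl)/(Z_0 + jZ_L·tanβl)
     = 50·(66.7 + j11.1)/(50 + j14.8)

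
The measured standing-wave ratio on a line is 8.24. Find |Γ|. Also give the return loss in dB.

|Γ| = (S − 1)/(S + 1) = (8.24 − 1)/(8.24 + 1) = 7.24/9.24
RL = −20·log₁₀|Γ| = −20·log₁₀(0.784)

|Γ| ≈ 0.784; return loss ≈ 2.12 dB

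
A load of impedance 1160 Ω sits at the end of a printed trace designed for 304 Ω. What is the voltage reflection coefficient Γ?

Γ = 0.585

Γ = (Z_L − Z_0)/(Z_L + Z_0) = (1160 − 304)/(1160 + 304) = 856/1464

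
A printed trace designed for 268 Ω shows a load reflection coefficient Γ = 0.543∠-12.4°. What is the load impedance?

Z_L ≈ 807 − j267 Ω

Z_L = Z_0·(1 + Γ)/(1 − Γ) = 268·(1.53 − j0.117)/(0.47 + j0.117)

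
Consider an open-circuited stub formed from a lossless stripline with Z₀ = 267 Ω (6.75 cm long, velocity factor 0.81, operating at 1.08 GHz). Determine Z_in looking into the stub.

λ = v/f = 0.81·c / 1.08 GHz = 0.225 m
βl = 2π·l/λ = 2π × 0.3 = 108°
tan(βl) = -3.08
For an open-circuited stub, Z_in = −jZ_0·cot(βl) = −jZ_0/tan(βl)

Z_in ≈ +j86.8 Ω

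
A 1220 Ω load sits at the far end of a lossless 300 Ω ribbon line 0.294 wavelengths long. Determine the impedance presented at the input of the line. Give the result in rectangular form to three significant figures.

Z_in ≈ 79.3 + j79.6 Ω

βl = 2π × 0.294 = 106°
tan(βl) = tan(106°) = -3.52
Z_in = Z_0·(Z_L + jZ_0·tanβl)/(Z_0 + jZ_L·tanβl)
     = 300·(1220 − j1060)/(300 − j4300)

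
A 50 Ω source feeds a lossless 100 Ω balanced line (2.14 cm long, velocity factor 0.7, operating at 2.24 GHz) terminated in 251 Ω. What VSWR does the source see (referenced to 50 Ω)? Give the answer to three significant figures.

VSWR ≈ 1.39

λ = v/f = 0.7·c / 2.24 GHz = 0.0938 m
βl = 2π·l/λ = 2π × 0.228 = 82.2°
tan(βl) = 7.28
Z_in = Z_0·(Z_L + jZ_0·tanβl)/(Z_0 + jZ_L·tanβl) = 40.5 − j11.5 Ω
Γ_s = (Z_in − Z_s)/(Z_in + Z_s) = (-9.53 − j11.5)/(90.5 − j11.5), |Γ_s| = 0.164
VSWR = (1 + |Γ_s|)/(1 − |Γ_s|)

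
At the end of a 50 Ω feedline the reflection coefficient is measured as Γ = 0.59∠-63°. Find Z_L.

Z_L ≈ 40.1 − j64.7 Ω

Z_L = Z_0·(1 + Γ)/(1 − Γ) = 50·(1.27 − j0.526)/(0.732 + j0.526)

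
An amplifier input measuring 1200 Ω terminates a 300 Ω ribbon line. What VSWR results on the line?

VSWR ≈ 4

For a purely resistive load, VSWR = R_L/Z_0 or Z_0/R_L (whichever > 1) = 1200/300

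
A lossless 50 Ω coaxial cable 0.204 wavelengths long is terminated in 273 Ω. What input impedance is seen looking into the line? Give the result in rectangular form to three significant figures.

βl = 2π × 0.204 = 73.4°
tan(βl) = tan(73.4°) = 3.36
Z_in = Z_0·(Z_L + jZ_0·tanβl)/(Z_0 + jZ_L·tanβl)
     = 50·(273 + j168)/(50 + j918)

Z_in ≈ 9.94 − j14.3 Ω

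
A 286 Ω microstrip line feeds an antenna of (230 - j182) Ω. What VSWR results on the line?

VSWR ≈ 2.07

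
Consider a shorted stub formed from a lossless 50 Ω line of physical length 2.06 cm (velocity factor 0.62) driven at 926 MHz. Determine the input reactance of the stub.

λ = v/f = 0.62·c / 926 MHz = 0.201 m
βl = 2π·l/λ = 2π × 0.103 = 36.9°
tan(βl) = 0.751
For a shorted stub, Z_in = jZ_0·tan(βl)

X_in ≈ 37.6 Ω (inductive)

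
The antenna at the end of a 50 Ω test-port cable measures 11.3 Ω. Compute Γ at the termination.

Γ = (Z_L − Z_0)/(Z_L + Z_0) = (11.3 − 50)/(11.3 + 50) = -38.7/61.3

Γ = -0.631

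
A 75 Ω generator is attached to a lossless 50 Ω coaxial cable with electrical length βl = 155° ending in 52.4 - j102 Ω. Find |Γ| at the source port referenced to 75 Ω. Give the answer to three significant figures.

tan(βl) = -0.466
Z_in = Z_0·(Z_L + jZ_0·tanβl)/(Z_0 + jZ_L·tanβl) = 264 + j80.8 Ω
Γ_s = (Z_in − Z_s)/(Z_in + Z_s) = (189 + j80.8)/(339 + j80.8), |Γ_s| = 0.59

|Γ| ≈ 0.59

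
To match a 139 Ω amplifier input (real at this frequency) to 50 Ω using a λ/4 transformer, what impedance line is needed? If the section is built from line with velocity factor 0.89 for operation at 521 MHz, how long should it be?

Z_qwt = √(Z_0·R_L) = √(50 × 139) = √6950
λ = 0.89·c/f = 0.512 m, so l = λ/4 = 0.128 m

Z_qwt ≈ 83.4 Ω; length ≈ 12.8 cm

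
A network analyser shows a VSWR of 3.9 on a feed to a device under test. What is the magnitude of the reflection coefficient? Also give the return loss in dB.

|Γ| ≈ 0.592; return loss ≈ 4.56 dB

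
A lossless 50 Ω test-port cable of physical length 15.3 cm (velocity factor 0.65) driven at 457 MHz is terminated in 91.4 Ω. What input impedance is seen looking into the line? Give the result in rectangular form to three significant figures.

Z_in ≈ 37.9 + j23.8 Ω

λ = v/f = 0.65·c / 457 MHz = 0.427 m
βl = 2π·l/λ = 2π × 0.359 = 129°
tan(βl) = tan(129°) = -1.23
Z_in = Z_0·(Z_L + jZ_0·tanβl)/(Z_0 + jZ_L·tanβl)
     = 50·(91.4 − j61.6)/(50 − j113)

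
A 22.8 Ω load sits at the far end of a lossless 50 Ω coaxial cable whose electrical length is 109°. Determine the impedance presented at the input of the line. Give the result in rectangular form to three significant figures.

tan(βl) = tan(109°) = -2.9
Z_in = Z_0·(Z_L + jZ_0·tanβl)/(Z_0 + jZ_L·tanβl)
     = 50·(22.8 − j145)/(50 − j66.2)

Z_in ≈ 78.1 − j41.8 Ω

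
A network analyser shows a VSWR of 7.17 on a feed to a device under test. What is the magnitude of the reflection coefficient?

|Γ| = (S − 1)/(S + 1) = (7.17 − 1)/(7.17 + 1) = 6.17/8.17

|Γ| ≈ 0.755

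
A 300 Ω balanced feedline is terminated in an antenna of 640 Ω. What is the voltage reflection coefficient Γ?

Γ = (Z_L − Z_0)/(Z_L + Z_0) = (640 − 300)/(640 + 300) = 340/940

Γ = 0.362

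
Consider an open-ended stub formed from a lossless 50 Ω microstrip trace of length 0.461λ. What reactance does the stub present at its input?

βl = 2π × 0.461 = 166°
tan(βl) = -0.25
For an open-ended stub, Z_in = −jZ_0·cot(βl) = −jZ_0/tan(βl)

X_in ≈ 200 Ω (inductive)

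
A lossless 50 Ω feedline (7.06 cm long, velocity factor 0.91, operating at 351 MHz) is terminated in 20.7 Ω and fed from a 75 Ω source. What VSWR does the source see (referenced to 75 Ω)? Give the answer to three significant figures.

VSWR ≈ 3.09

λ = v/f = 0.91·c / 351 MHz = 0.778 m
βl = 2π·l/λ = 2π × 0.0908 = 32.7°
tan(βl) = 0.641
Z_in = Z_0·(Z_L + jZ_0·tanβl)/(Z_0 + jZ_L·tanβl) = 27.3 + j24.8 Ω
Γ_s = (Z_in − Z_s)/(Z_in + Z_s) = (-47.7 + j24.8)/(102 + j24.8), |Γ_s| = 0.511
VSWR = (1 + |Γ_s|)/(1 − |Γ_s|)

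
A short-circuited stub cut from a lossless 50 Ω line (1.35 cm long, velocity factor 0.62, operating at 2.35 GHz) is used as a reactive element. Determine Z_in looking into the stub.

Z_in ≈ +j91.7 Ω

λ = v/f = 0.62·c / 2.35 GHz = 0.0791 m
βl = 2π·l/λ = 2π × 0.171 = 61.4°
tan(βl) = 1.83
For a short-circuited stub, Z_in = jZ_0·tan(βl)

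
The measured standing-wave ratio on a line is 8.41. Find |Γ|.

|Γ| ≈ 0.787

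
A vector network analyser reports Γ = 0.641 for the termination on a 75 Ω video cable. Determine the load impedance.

Z_L = Z_0·(1 + Γ)/(1 − Γ) = 75·(1.64)/(0.359)

Z_L ≈ 343 Ω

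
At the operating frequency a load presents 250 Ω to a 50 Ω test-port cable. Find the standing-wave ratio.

VSWR ≈ 5

For a purely resistive load, VSWR = R_L/Z_0 or Z_0/R_L (whichever > 1) = 250/50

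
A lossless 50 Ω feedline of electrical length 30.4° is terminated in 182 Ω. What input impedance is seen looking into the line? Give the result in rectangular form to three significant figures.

Z_in ≈ 44 − j64.6 Ω

tan(βl) = tan(30.4°) = 0.587
Z_in = Z_0·(Z_L + jZ_0·tanβl)/(Z_0 + jZ_L·tanβl)
     = 50·(182 + j29.3)/(50 + j107)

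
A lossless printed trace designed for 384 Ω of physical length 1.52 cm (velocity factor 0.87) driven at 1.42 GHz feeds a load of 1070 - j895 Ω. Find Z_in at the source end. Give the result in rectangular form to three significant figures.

Z_in ≈ 178 − j411 Ω

λ = v/f = 0.87·c / 1.42 GHz = 0.184 m
βl = 2π·l/λ = 2π × 0.0827 = 29.8°
tan(βl) = tan(29.8°) = 0.572
Z_in = Z_0·(Z_L + jZ_0·tanβl)/(Z_0 + jZ_L·tanβl)
     = 384·(1070 − j675)/(896 + j612)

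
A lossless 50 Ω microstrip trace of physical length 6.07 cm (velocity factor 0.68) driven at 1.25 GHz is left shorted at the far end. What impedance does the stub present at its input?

Z_in ≈ −j52 Ω

λ = v/f = 0.68·c / 1.25 GHz = 0.163 m
βl = 2π·l/λ = 2π × 0.372 = 134°
tan(βl) = -1.04
For a shorted stub, Z_in = jZ_0·tan(βl)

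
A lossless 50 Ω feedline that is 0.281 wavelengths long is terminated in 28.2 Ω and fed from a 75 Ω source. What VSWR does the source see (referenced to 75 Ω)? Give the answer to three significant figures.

VSWR ≈ 1.29

βl = 2π × 0.281 = 101°
tan(βl) = -5.07
Z_in = Z_0·(Z_L + jZ_0·tanβl)/(Z_0 + jZ_L·tanβl) = 82.1 − j18.8 Ω
Γ_s = (Z_in − Z_s)/(Z_in + Z_s) = (7.06 − j18.8)/(157 − j18.8), |Γ_s| = 0.127
VSWR = (1 + |Γ_s|)/(1 − |Γ_s|)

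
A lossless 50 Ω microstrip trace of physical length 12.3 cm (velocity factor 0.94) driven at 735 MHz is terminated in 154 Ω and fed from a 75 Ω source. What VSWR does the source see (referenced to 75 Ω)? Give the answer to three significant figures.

VSWR ≈ 4.17

λ = v/f = 0.94·c / 735 MHz = 0.384 m
βl = 2π·l/λ = 2π × 0.321 = 115°
tan(βl) = -2.1
Z_in = Z_0·(Z_L + jZ_0·tanβl)/(Z_0 + jZ_L·tanβl) = 19.4 + j20.8 Ω
Γ_s = (Z_in − Z_s)/(Z_in + Z_s) = (-55.6 + j20.8)/(94.4 + j20.8), |Γ_s| = 0.613
VSWR = (1 + |Γ_s|)/(1 − |Γ_s|)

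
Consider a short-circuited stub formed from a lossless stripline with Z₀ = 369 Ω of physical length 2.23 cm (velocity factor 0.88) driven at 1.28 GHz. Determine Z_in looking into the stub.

Z_in ≈ +j298 Ω

λ = v/f = 0.88·c / 1.28 GHz = 0.206 m
βl = 2π·l/λ = 2π × 0.108 = 38.9°
tan(βl) = 0.808
For a short-circuited stub, Z_in = jZ_0·tan(βl)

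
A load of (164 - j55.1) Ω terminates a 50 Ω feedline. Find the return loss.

RL ≈ 4.84 dB

Γ = (114 − j55.1)/(214 − j55.1), |Γ| = 0.573
RL = −20·log₁₀|Γ| = −20·log₁₀(0.573)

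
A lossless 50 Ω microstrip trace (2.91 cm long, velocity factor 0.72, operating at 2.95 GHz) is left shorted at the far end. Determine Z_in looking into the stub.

Z_in ≈ −j37.6 Ω

λ = v/f = 0.72·c / 2.95 GHz = 0.0732 m
βl = 2π·l/λ = 2π × 0.397 = 143°
tan(βl) = -0.752
For a shorted stub, Z_in = jZ_0·tan(βl)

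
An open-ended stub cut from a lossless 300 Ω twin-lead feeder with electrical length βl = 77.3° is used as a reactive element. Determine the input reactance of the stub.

X_in ≈ -67.6 Ω (capacitive)

tan(βl) = 4.44
For an open-ended stub, Z_in = −jZ_0·cot(βl) = −jZ_0/tan(βl)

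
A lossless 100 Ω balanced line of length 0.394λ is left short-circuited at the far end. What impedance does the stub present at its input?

Z_in ≈ −j78.6 Ω

βl = 2π × 0.394 = 142°
tan(βl) = -0.786
For a short-circuited stub, Z_in = jZ_0·tan(βl)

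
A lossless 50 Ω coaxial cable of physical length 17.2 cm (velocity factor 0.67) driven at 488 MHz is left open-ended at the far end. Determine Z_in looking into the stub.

λ = v/f = 0.67·c / 488 MHz = 0.412 m
βl = 2π·l/λ = 2π × 0.418 = 150°
tan(βl) = -0.57
For an open-ended stub, Z_in = −jZ_0·cot(βl) = −jZ_0/tan(βl)

Z_in ≈ +j87.8 Ω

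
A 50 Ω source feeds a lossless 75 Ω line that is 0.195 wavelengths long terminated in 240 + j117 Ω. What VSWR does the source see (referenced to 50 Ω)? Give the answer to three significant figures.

βl = 2π × 0.195 = 70.2°
tan(βl) = 2.78
Z_in = Z_0·(Z_L + jZ_0·tanβl)/(Z_0 + jZ_L·tanβl) = 23.2 − j35.7 Ω
Γ_s = (Z_in − Z_s)/(Z_in + Z_s) = (-26.8 − j35.7)/(73.2 − j35.7), |Γ_s| = 0.548
VSWR = (1 + |Γ_s|)/(1 − |Γ_s|)

VSWR ≈ 3.42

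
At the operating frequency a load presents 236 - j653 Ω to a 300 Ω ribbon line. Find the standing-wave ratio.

Γ = (Z_L − Z_0)/(Z_L + Z_0) = (-64 − j653)/(536 − j653)
|Γ| = 656/845 = 0.777
VSWR = (1 + |Γ|)/(1 − |Γ|) = 1.78/0.223

VSWR ≈ 7.95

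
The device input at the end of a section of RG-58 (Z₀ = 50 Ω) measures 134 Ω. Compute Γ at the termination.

Γ = 0.457

Γ = (Z_L − Z_0)/(Z_L + Z_0) = (134 − 50)/(134 + 50) = 84/184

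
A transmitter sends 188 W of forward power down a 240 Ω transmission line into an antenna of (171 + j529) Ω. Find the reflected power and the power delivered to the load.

P_reflected ≈ 119 W; P_delivered ≈ 68.8 W

|Γ| = |(-69 + j529)/(411 + j529)| = 0.796
|Γ|² = 0.634
P_refl = |Γ|²·P_inc = 119 W, P_del = (1 − |Γ|²)·P_inc = 68.8 W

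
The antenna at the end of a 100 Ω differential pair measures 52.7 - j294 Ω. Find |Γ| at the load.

|Γ| ≈ 0.899

Γ = (Z_L − Z_0)/(Z_L + Z_0) = (-47.3 − j294)/(152.7 − j294)
|Γ| = 298/331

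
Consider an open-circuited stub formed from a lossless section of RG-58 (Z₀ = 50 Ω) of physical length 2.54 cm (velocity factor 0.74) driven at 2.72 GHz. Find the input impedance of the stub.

λ = v/f = 0.74·c / 2.72 GHz = 0.0816 m
βl = 2π·l/λ = 2π × 0.311 = 112°
tan(βl) = -2.47
For an open-circuited stub, Z_in = −jZ_0·cot(βl) = −jZ_0/tan(βl)

Z_in ≈ +j20.2 Ω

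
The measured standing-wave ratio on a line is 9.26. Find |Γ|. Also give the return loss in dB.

|Γ| ≈ 0.805; return loss ≈ 1.88 dB

|Γ| = (S − 1)/(S + 1) = (9.26 − 1)/(9.26 + 1) = 8.26/10.3
RL = −20·log₁₀|Γ| = −20·log₁₀(0.805)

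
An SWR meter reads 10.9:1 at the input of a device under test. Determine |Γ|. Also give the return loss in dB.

|Γ| ≈ 0.832; return loss ≈ 1.6 dB

|Γ| = (S − 1)/(S + 1) = (10.9 − 1)/(10.9 + 1) = 9.9/11.9
RL = −20·log₁₀|Γ| = −20·log₁₀(0.832)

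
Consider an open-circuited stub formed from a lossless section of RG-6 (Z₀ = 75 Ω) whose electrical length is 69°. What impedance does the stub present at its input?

tan(βl) = 2.61
For an open-circuited stub, Z_in = −jZ_0·cot(βl) = −jZ_0/tan(βl)

Z_in ≈ −j28.8 Ω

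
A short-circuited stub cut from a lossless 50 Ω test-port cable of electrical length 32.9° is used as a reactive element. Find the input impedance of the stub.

Z_in ≈ +j32.3 Ω

tan(βl) = 0.647
For a short-circuited stub, Z_in = jZ_0·tan(βl)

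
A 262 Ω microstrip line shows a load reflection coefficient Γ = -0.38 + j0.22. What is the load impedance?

Z_L = Z_0·(1 + Γ)/(1 − Γ) = 262·(0.62 + j0.22)/(1.38 − j0.22)

Z_L ≈ 108 + j59 Ω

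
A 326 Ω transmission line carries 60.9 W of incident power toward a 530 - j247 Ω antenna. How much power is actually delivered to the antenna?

|Γ| = |(204 − j247)/(856 − j247)| = 0.36
|Γ|² = 0.129
P_refl = |Γ|²·P_inc = 7.87 W, P_del = (1 − |Γ|²)·P_inc = 53 W

P_delivered ≈ 53 W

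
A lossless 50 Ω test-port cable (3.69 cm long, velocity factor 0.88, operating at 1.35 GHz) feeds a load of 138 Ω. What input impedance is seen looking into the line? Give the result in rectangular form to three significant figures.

λ = v/f = 0.88·c / 1.35 GHz = 0.196 m
βl = 2π·l/λ = 2π × 0.189 = 67.9°
tan(βl) = tan(67.9°) = 2.47
Z_in = Z_0·(Z_L + jZ_0·tanβl)/(Z_0 + jZ_L·tanβl)
     = 50·(138 + j123)/(50 + j340)

Z_in ≈ 20.6 − j17.2 Ω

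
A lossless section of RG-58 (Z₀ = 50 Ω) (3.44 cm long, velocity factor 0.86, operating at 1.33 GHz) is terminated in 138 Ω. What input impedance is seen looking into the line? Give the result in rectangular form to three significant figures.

λ = v/f = 0.86·c / 1.33 GHz = 0.194 m
βl = 2π·l/λ = 2π × 0.177 = 63.8°
tan(βl) = tan(63.8°) = 2.04
Z_in = Z_0·(Z_L + jZ_0·tanβl)/(Z_0 + jZ_L·tanβl)
     = 50·(138 + j102)/(50 + j281)

Z_in ≈ 21.8 − j20.7 Ω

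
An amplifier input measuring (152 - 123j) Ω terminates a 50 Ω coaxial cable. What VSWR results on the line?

Γ = (Z_L − Z_0)/(Z_L + Z_0) = (102 − j123)/(202 − j123)
|Γ| = 160/237 = 0.676
VSWR = (1 + |Γ|)/(1 − |Γ|) = 1.68/0.324

VSWR ≈ 5.17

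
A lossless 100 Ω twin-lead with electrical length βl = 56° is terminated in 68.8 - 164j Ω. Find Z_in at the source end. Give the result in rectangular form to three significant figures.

tan(βl) = tan(56°) = 1.48
Z_in = Z_0·(Z_L + jZ_0·tanβl)/(Z_0 + jZ_L·tanβl)
     = 100·(68.8 − j15.7)/(343 + j102)

Z_in ≈ 17.2 − j9.69 Ω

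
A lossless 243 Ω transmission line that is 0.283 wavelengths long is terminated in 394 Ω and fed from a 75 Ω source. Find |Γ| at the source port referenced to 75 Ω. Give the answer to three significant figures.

|Γ| ≈ 0.367

βl = 2π × 0.283 = 102°
tan(βl) = -4.75
Z_in = Z_0·(Z_L + jZ_0·tanβl)/(Z_0 + jZ_L·tanβl) = 154 + j31.2 Ω
Γ_s = (Z_in − Z_s)/(Z_in + Z_s) = (78.9 + j31.2)/(229 + j31.2), |Γ_s| = 0.367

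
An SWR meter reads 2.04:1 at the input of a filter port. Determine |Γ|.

|Γ| = (S − 1)/(S + 1) = (2.04 − 1)/(2.04 + 1) = 1.04/3.04

|Γ| ≈ 0.342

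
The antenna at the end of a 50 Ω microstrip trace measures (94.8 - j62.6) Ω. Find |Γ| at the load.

|Γ| ≈ 0.488

Γ = (Z_L − Z_0)/(Z_L + Z_0) = (44.8 − j62.6)/(144.8 − j62.6)
|Γ| = 77/158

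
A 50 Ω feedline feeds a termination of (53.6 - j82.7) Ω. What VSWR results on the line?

VSWR ≈ 4.33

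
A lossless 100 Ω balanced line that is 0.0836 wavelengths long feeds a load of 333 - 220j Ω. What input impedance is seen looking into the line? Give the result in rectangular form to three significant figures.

βl = 2π × 0.0836 = 30.1°
tan(βl) = tan(30.1°) = 0.58
Z_in = Z_0·(Z_L + jZ_0·tanβl)/(Z_0 + jZ_L·tanβl)
     = 100·(333 − j162)/(228 + j193)

Z_in ≈ 50 − j114 Ω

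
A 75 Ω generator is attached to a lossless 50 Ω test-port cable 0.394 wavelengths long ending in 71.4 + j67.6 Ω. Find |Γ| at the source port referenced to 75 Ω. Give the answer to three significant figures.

βl = 2π × 0.394 = 142°
tan(βl) = -0.786
Z_in = Z_0·(Z_L + jZ_0·tanβl)/(Z_0 + jZ_L·tanβl) = 20.9 + j25.1 Ω
Γ_s = (Z_in − Z_s)/(Z_in + Z_s) = (-54.1 + j25.1)/(95.9 + j25.1), |Γ_s| = 0.601

|Γ| ≈ 0.601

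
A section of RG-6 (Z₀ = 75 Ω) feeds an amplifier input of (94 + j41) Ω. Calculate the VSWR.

Γ = (Z_L − Z_0)/(Z_L + Z_0) = (19 + j41)/(169 + j41)
|Γ| = 45.2/174 = 0.26
VSWR = (1 + |Γ|)/(1 − |Γ|) = 1.26/0.74

VSWR ≈ 1.7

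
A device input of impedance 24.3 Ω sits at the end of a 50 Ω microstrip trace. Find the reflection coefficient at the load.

Γ = -0.346

Γ = (Z_L − Z_0)/(Z_L + Z_0) = (24.3 − 50)/(24.3 + 50) = -25.7/74.3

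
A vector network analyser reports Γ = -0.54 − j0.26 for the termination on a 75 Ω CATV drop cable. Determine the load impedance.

Z_L = Z_0·(1 + Γ)/(1 − Γ) = 75·(0.46 − j0.26)/(1.54 + j0.26)

Z_L ≈ 19.7 − j16 Ω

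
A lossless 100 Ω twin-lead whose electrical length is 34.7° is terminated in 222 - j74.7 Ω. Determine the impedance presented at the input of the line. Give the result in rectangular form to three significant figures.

Z_in ≈ 70.4 − j74.9 Ω

tan(βl) = tan(34.7°) = 0.692
Z_in = Z_0·(Z_L + jZ_0·tanβl)/(Z_0 + jZ_L·tanβl)
     = 100·(222 − j5.46)/(152 + j154)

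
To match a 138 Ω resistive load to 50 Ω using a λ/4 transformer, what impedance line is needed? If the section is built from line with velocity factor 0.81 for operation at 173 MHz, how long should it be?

Z_qwt ≈ 83.1 Ω; length ≈ 35.1 cm

Z_qwt = √(Z_0·R_L) = √(50 × 138) = √6900
λ = 0.81·c/f = 1.4 m, so l = λ/4 = 0.351 m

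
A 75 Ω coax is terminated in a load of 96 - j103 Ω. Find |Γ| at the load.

|Γ| ≈ 0.527

Γ = (Z_L − Z_0)/(Z_L + Z_0) = (21 − j103)/(171 − j103)
|Γ| = 105/200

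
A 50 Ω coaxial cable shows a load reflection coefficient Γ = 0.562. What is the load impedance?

Z_L ≈ 178 Ω

Z_L = Z_0·(1 + Γ)/(1 − Γ) = 50·(1.56)/(0.438)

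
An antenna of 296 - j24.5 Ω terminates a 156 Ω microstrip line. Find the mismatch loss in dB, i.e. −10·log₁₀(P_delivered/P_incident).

mismatch loss ≈ 0.451 dB

Γ = (140 − j24.5)/(452 − j24.5), |Γ| = 0.314
|Γ|² = 0.0986, so P_del/P_inc = 1 − |Γ|² = 0.901
ML = −10·log₁₀(1 − |Γ|²)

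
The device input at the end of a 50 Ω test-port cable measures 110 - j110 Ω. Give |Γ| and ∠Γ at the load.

Γ = (Z_L − Z_0)/(Z_L + Z_0) = (60 − j110)/(160 − j110)
|Γ| = 125/194 = 0.645

Γ ≈ 0.645 ∠ -26.9°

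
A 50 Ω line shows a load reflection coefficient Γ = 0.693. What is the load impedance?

Z_L = Z_0·(1 + Γ)/(1 − Γ) = 50·(1.69)/(0.307)

Z_L ≈ 276 Ω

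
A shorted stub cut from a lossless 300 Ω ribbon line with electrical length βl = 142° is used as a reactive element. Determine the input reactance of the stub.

X_in ≈ -234 Ω (capacitive)

tan(βl) = -0.781
For a shorted stub, Z_in = jZ_0·tan(βl)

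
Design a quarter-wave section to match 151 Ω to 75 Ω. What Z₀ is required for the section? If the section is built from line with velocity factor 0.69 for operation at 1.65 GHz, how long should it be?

Z_qwt = √(Z_0·R_L) = √(75 × 151) = √11320
λ = 0.69·c/f = 0.125 m, so l = λ/4 = 0.0314 m

Z_qwt ≈ 106 Ω; length ≈ 3.14 cm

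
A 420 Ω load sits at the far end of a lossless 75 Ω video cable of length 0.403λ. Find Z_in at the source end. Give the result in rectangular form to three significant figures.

βl = 2π × 0.403 = 145°
tan(βl) = tan(145°) = -0.698
Z_in = Z_0·(Z_L + jZ_0·tanβl)/(Z_0 + jZ_L·tanβl)
     = 75·(420 − j52.4)/(75 − j293)

Z_in ≈ 38.4 + j97.6 Ω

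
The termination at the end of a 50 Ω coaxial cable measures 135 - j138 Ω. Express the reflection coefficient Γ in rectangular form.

Γ = (Z_L − Z_0)/(Z_L + Z_0) = (85 − j138)/(185 − j138)

Γ ≈ 0.653 − j0.259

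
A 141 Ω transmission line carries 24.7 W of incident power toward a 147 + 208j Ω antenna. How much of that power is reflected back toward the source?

P_reflected ≈ 8.47 W

|Γ| = |(6 + j208)/(288 + j208)| = 0.586
|Γ|² = 0.343
P_refl = |Γ|²·P_inc = 8.47 W, P_del = (1 − |Γ|²)·P_inc = 16.2 W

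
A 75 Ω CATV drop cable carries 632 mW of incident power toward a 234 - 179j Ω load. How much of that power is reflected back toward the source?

P_reflected ≈ 284 mW

|Γ| = |(159 − j179)/(309 − j179)| = 0.67
|Γ|² = 0.45
P_refl = |Γ|²·P_inc = 284 mW, P_del = (1 − |Γ|²)·P_inc = 348 mW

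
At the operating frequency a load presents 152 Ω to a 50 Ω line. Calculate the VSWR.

VSWR ≈ 3.04

Γ = (152 − 50)/(152 + 50) = 0.505
VSWR = (1 + 0.505)/(1 − 0.505)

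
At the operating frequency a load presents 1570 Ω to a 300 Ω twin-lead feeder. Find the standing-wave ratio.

For a purely resistive load, VSWR = R_L/Z_0 or Z_0/R_L (whichever > 1) = 1570/300

VSWR ≈ 5.23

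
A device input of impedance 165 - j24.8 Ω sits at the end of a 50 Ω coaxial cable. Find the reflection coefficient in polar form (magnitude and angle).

Γ ≈ 0.544 ∠ -5.59°

Γ = (Z_L − Z_0)/(Z_L + Z_0) = (115 − j24.8)/(215 − j24.8)
|Γ| = 118/216 = 0.544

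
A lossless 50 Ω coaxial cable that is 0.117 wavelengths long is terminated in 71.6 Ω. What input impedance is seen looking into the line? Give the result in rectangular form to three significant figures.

βl = 2π × 0.117 = 42.1°
tan(βl) = tan(42.1°) = 0.904
Z_in = Z_0·(Z_L + jZ_0·tanβl)/(Z_0 + jZ_L·tanβl)
     = 50·(71.6 + j45.2)/(50 + j64.7)

Z_in ≈ 48.6 − j17.7 Ω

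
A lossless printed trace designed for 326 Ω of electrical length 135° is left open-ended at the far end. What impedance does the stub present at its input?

Z_in ≈ +j326 Ω

tan(βl) = -1
For an open-ended stub, Z_in = −jZ_0·cot(βl) = −jZ_0/tan(βl)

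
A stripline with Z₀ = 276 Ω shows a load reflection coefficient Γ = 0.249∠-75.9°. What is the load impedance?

Z_L = Z_0·(1 + Γ)/(1 − Γ) = 276·(1.06 − j0.241)/(0.939 + j0.241)

Z_L ≈ 275 − j142 Ω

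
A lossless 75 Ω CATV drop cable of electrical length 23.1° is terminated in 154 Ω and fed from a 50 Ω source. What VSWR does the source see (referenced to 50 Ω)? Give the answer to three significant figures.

tan(βl) = 0.427
Z_in = Z_0·(Z_L + jZ_0·tanβl)/(Z_0 + jZ_L·tanβl) = 103 − j58.2 Ω
Γ_s = (Z_in − Z_s)/(Z_in + Z_s) = (53 − j58.2)/(153 − j58.2), |Γ_s| = 0.481
VSWR = (1 + |Γ_s|)/(1 − |Γ_s|)

VSWR ≈ 2.85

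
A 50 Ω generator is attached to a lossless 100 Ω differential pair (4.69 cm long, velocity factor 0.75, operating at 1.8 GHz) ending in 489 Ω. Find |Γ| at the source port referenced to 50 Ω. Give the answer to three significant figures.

λ = v/f = 0.75·c / 1.8 GHz = 0.125 m
βl = 2π·l/λ = 2π × 0.375 = 135°
tan(βl) = -0.997
Z_in = Z_0·(Z_L + jZ_0·tanβl)/(Z_0 + jZ_L·tanβl) = 39.3 + j92.2 Ω
Γ_s = (Z_in − Z_s)/(Z_in + Z_s) = (-10.7 + j92.2)/(89.3 + j92.2), |Γ_s| = 0.723

|Γ| ≈ 0.723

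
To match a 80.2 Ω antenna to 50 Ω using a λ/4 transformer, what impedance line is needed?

Z_qwt ≈ 63.3 Ω

Z_qwt = √(Z_0·R_L) = √(50 × 80.2) = √4010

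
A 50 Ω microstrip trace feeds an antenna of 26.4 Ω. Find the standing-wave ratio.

VSWR ≈ 1.89

For a purely resistive load, VSWR = R_L/Z_0 or Z_0/R_L (whichever > 1) = 50/26.4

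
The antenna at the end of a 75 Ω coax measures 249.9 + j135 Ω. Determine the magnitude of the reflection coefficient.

|Γ| ≈ 0.628

Γ = (Z_L − Z_0)/(Z_L + Z_0) = (174.9 + j135)/(324.9 + j135)
|Γ| = 221/352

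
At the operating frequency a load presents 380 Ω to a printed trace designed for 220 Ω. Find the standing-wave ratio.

Γ = (380 − 220)/(380 + 220) = 0.267
VSWR = (1 + 0.267)/(1 − 0.267)

VSWR ≈ 1.73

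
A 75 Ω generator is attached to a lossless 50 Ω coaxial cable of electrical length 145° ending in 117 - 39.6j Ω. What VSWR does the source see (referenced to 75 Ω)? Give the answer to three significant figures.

tan(βl) = -0.7
Z_in = Z_0·(Z_L + jZ_0·tanβl)/(Z_0 + jZ_L·tanβl) = 60.5 + j55 Ω
Γ_s = (Z_in − Z_s)/(Z_in + Z_s) = (-14.5 + j55)/(135 + j55), |Γ_s| = 0.389
VSWR = (1 + |Γ_s|)/(1 − |Γ_s|)

VSWR ≈ 2.27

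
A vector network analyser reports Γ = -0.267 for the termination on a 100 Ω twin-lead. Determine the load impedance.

Z_L = Z_0·(1 + Γ)/(1 − Γ) = 100·(0.733)/(1.27)

Z_L ≈ 57.9 Ω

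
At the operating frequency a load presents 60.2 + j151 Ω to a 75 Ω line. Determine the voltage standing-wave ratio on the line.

VSWR ≈ 6.95

Γ = (Z_L − Z_0)/(Z_L + Z_0) = (-14.8 + j151)/(135.2 + j151)
|Γ| = 152/203 = 0.749
VSWR = (1 + |Γ|)/(1 − |Γ|) = 1.75/0.251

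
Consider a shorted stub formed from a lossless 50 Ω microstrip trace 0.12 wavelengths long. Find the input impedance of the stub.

Z_in ≈ +j47 Ω

βl = 2π × 0.12 = 43.2°
tan(βl) = 0.939
For a shorted stub, Z_in = jZ_0·tan(βl)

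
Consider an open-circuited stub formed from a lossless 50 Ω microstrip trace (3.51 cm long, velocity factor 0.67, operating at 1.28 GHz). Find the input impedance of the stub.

Z_in ≈ −j8.4 Ω

λ = v/f = 0.67·c / 1.28 GHz = 0.157 m
βl = 2π·l/λ = 2π × 0.224 = 80.5°
tan(βl) = 5.96
For an open-circuited stub, Z_in = −jZ_0·cot(βl) = −jZ_0/tan(βl)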